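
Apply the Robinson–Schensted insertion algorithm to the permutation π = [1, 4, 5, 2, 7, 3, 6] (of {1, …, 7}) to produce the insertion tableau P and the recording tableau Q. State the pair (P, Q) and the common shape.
P = [1, 2, 3, 6] / [4, 5, 7];  Q = [1, 2, 3, 5] / [4, 6, 7];  common shape = (4, 3)

Row-insert the values π_1, π_2, … into P one at a time, bumping the leftmost entry strictly greater than the inserted value down to the next row. The recording tableau Q records, in position (i, j), the step at which that cell was added to P.
  Insert 1 (step 1): P = [1];  Q = [1]
  Insert 4 (step 2): P = [1, 4];  Q = [1, 2]
  Insert 5 (step 3): P = [1, 4, 5];  Q = [1, 2, 3]
  Insert 2 (step 4): P = [1, 2, 5] / [4];  Q = [1, 2, 3] / [4]
  Insert 7 (step 5): P = [1, 2, 5, 7] / [4];  Q = [1, 2, 3, 5] / [4]
  Insert 3 (step 6): P = [1, 2, 3, 7] / [4, 5];  Q = [1, 2, 3, 5] / [4, 6]
  Insert 6 (step 7): P = [1, 2, 3, 6] / [4, 5, 7];  Q = [1, 2, 3, 5] / [4, 6, 7]
Final shape: (4, 3).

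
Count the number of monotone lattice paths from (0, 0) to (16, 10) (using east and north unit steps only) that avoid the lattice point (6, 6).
Number of paths = 4386811

Total paths from (0, 0) to (16, 10): C(26, 16) = 5311735. Paths through (6, 6): (paths (0, 0) → (6, 6)) × (paths (6, 6) → (16, 10)) = C(12, 6) · C(14, 10) = 924 · 1001 = 924924. Avoidance count = 5311735 − 924924 = 4386811.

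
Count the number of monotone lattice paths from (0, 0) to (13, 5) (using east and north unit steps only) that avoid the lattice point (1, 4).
Number of paths = 8503

Total paths from (0, 0) to (13, 5): C(18, 13) = 8568. Paths through (1, 4): (paths (0, 0) → (1, 4)) × (paths (1, 4) → (13, 5)) = C(5, 1) · C(13, 12) = 5 · 13 = 65. Avoidance count = 8568 − 65 = 8503.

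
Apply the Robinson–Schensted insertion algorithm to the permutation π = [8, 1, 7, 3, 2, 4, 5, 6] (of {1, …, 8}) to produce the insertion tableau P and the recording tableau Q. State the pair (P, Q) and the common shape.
P = [1, 2, 4, 5, 6] / [3] / [7] / [8];  Q = [1, 3, 6, 7, 8] / [2] / [4] / [5];  common shape = (5, 1, 1, 1)

Row-insert the values π_1, π_2, … into P one at a time, bumping the leftmost entry strictly greater than the inserted value down to the next row. The recording tableau Q records, in position (i, j), the step at which that cell was added to P.
  Insert 8 (step 1): P = [8];  Q = [1]
  Insert 1 (step 2): P = [1] / [8];  Q = [1] / [2]
  Insert 7 (step 3): P = [1, 7] / [8];  Q = [1, 3] / [2]
  Insert 3 (step 4): P = [1, 3] / [7] / [8];  Q = [1, 3] / [2] / [4]
  Insert 2 (step 5): P = [1, 2] / [3] / [7] / [8];  Q = [1, 3] / [2] / [4] / [5]
  Insert 4 (step 6): P = [1, 2, 4] / [3] / [7] / [8];  Q = [1, 3, 6] / [2] / [4] / [5]
  Insert 5 (step 7): P = [1, 2, 4, 5] / [3] / [7] / [8];  Q = [1, 3, 6, 7] / [2] / [4] / [5]
  Insert 6 (step 8): P = [1, 2, 4, 5, 6] / [3] / [7] / [8];  Q = [1, 3, 6, 7, 8] / [2] / [4] / [5]
Final shape: (5, 1, 1, 1).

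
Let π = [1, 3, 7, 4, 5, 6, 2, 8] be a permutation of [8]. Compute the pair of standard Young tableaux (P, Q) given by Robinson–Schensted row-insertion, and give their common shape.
P = [1, 2, 4, 5, 6, 8] / [3] / [7];  Q = [1, 2, 3, 5, 6, 8] / [4] / [7];  common shape = (6, 1, 1)

Row-insert the values π_1, π_2, … into P one at a time, bumping the leftmost entry strictly greater than the inserted value down to the next row. The recording tableau Q records, in position (i, j), the step at which that cell was added to P.
  Insert 1 (step 1): P = [1];  Q = [1]
  Insert 3 (step 2): P = [1, 3];  Q = [1, 2]
  Insert 7 (step 3): P = [1, 3, 7];  Q = [1, 2, 3]
  Insert 4 (step 4): P = [1, 3, 4] / [7];  Q = [1, 2, 3] / [4]
  Insert 5 (step 5): P = [1, 3, 4, 5] / [7];  Q = [1, 2, 3, 5] / [4]
  Insert 6 (step 6): P = [1, 3, 4, 5, 6] / [7];  Q = [1, 2, 3, 5, 6] / [4]
  Insert 2 (step 7): P = [1, 2, 4, 5, 6] / [3] / [7];  Q = [1, 2, 3, 5, 6] / [4] / [7]
  Insert 8 (step 8): P = [1, 2, 4, 5, 6, 8] / [3] / [7];  Q = [1, 2, 3, 5, 6, 8] / [4] / [7]
Final shape: (6, 1, 1).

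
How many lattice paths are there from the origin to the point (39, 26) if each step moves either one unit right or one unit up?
Number of paths = 1002596421878664480

A monotone lattice path from (0, 0) to (39, 26) consists of 39 east steps and 26 north steps in some order, so it is determined by which 39 of the 65 steps are east. The count is C(65, 39) = 1002596421878664480.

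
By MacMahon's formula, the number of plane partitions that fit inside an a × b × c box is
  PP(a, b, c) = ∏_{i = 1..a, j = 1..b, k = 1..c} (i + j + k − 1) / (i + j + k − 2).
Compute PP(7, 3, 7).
PP(7, 3, 7) = 877262100

Evaluate the triple product over i = 1..7, j = 1..3, k = 1..7. The factors are (2/1) · (3/2) · (4/3) · (5/4) · (6/5) · (7/6) · (8/7) · (3/2) · … (147 factors total). The numerators and denominators telescope so the product is an integer; carrying out the multiplication exactly gives PP(7, 3, 7) = 877262100.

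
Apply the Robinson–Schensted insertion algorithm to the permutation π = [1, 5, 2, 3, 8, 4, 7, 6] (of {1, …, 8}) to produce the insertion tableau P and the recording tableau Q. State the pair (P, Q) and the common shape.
P = [1, 2, 3, 4, 6] / [5, 7] / [8];  Q = [1, 2, 4, 5, 7] / [3, 6] / [8];  common shape = (5, 2, 1)

Row-insert the values π_1, π_2, … into P one at a time, bumping the leftmost entry strictly greater than the inserted value down to the next row. The recording tableau Q records, in position (i, j), the step at which that cell was added to P.
  Insert 1 (step 1): P = [1];  Q = [1]
  Insert 5 (step 2): P = [1, 5];  Q = [1, 2]
  Insert 2 (step 3): P = [1, 2] / [5];  Q = [1, 2] / [3]
  Insert 3 (step 4): P = [1, 2, 3] / [5];  Q = [1, 2, 4] / [3]
  Insert 8 (step 5): P = [1, 2, 3, 8] / [5];  Q = [1, 2, 4, 5] / [3]
  Insert 4 (step 6): P = [1, 2, 3, 4] / [5, 8];  Q = [1, 2, 4, 5] / [3, 6]
  Insert 7 (step 7): P = [1, 2, 3, 4, 7] / [5, 8];  Q = [1, 2, 4, 5, 7] / [3, 6]
  Insert 6 (step 8): P = [1, 2, 3, 4, 6] / [5, 7] / [8];  Q = [1, 2, 4, 5, 7] / [3, 6] / [8]
Final shape: (5, 2, 1).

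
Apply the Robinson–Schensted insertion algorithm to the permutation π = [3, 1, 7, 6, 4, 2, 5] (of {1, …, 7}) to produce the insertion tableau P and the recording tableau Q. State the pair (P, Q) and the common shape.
P = [1, 2, 5] / [3, 4] / [6] / [7];  Q = [1, 3, 7] / [2, 4] / [5] / [6];  common shape = (3, 2, 1, 1)

Row-insert the values π_1, π_2, … into P one at a time, bumping the leftmost entry strictly greater than the inserted value down to the next row. The recording tableau Q records, in position (i, j), the step at which that cell was added to P.
  Insert 3 (step 1): P = [3];  Q = [1]
  Insert 1 (step 2): P = [1] / [3];  Q = [1] / [2]
  Insert 7 (step 3): P = [1, 7] / [3];  Q = [1, 3] / [2]
  Insert 6 (step 4): P = [1, 6] / [3, 7];  Q = [1, 3] / [2, 4]
  Insert 4 (step 5): P = [1, 4] / [3, 6] / [7];  Q = [1, 3] / [2, 4] / [5]
  Insert 2 (step 6): P = [1, 2] / [3, 4] / [6] / [7];  Q = [1, 3] / [2, 4] / [5] / [6]
  Insert 5 (step 7): P = [1, 2, 5] / [3, 4] / [6] / [7];  Q = [1, 3, 7] / [2, 4] / [5] / [6]
Final shape: (3, 2, 1, 1).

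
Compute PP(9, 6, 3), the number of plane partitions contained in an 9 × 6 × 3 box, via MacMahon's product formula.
PP(9, 6, 3) = 2530768240

Evaluate the triple product over i = 1..9, j = 1..6, k = 1..3. The factors are (2/1) · (3/2) · (4/3) · (3/2) · (4/3) · (5/4) · (4/3) · (5/4) · … (162 factors total). The numerators and denominators telescope so the product is an integer; carrying out the multiplication exactly gives PP(9, 6, 3) = 2530768240.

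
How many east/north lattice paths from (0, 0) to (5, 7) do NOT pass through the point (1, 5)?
Number of paths = 702

Total paths from (0, 0) to (5, 7): C(12, 5) = 792. Paths through (1, 5): (paths (0, 0) → (1, 5)) × (paths (1, 5) → (5, 7)) = C(6, 1) · C(6, 4) = 6 · 15 = 90. Avoidance count = 792 − 90 = 702.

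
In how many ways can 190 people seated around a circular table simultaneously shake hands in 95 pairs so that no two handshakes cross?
C_95 = 944973797977428207852605870454939596837230758234904050

These noncrossing handshakes are counted by the Catalan number C_n = (1/(n + 1)) · C(2n, n). For n = 95: C_95 = (1/96) · C(190, 95) = 90717484605833107953850163563674201296374152790550788800/96 = 944973797977428207852605870454939596837230758234904050.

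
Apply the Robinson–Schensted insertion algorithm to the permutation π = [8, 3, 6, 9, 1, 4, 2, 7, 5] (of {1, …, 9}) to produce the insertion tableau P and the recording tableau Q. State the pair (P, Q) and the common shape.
P = [1, 2, 5] / [3, 4, 7] / [6, 9] / [8];  Q = [1, 3, 4] / [2, 6, 8] / [5, 9] / [7];  common shape = (3, 3, 2, 1)

Row-insert the values π_1, π_2, … into P one at a time, bumping the leftmost entry strictly greater than the inserted value down to the next row. The recording tableau Q records, in position (i, j), the step at which that cell was added to P.
  Insert 8 (step 1): P = [8];  Q = [1]
  Insert 3 (step 2): P = [3] / [8];  Q = [1] / [2]
  Insert 6 (step 3): P = [3, 6] / [8];  Q = [1, 3] / [2]
  Insert 9 (step 4): P = [3, 6, 9] / [8];  Q = [1, 3, 4] / [2]
  Insert 1 (step 5): P = [1, 6, 9] / [3] / [8];  Q = [1, 3, 4] / [2] / [5]
  Insert 4 (step 6): P = [1, 4, 9] / [3, 6] / [8];  Q = [1, 3, 4] / [2, 6] / [5]
  Insert 2 (step 7): P = [1, 2, 9] / [3, 4] / [6] / [8];  Q = [1, 3, 4] / [2, 6] / [5] / [7]
  Insert 7 (step 8): P = [1, 2, 7] / [3, 4, 9] / [6] / [8];  Q = [1, 3, 4] / [2, 6, 8] / [5] / [7]
  Insert 5 (step 9): P = [1, 2, 5] / [3, 4, 7] / [6, 9] / [8];  Q = [1, 3, 4] / [2, 6, 8] / [5, 9] / [7]
Final shape: (3, 3, 2, 1).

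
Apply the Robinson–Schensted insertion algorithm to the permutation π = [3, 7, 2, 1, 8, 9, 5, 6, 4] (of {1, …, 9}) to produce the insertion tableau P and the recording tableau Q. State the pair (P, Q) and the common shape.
P = [1, 4, 6, 9] / [2, 5, 8] / [3, 7];  Q = [1, 2, 5, 6] / [3, 7, 8] / [4, 9];  common shape = (4, 3, 2)

Row-insert the values π_1, π_2, … into P one at a time, bumping the leftmost entry strictly greater than the inserted value down to the next row. The recording tableau Q records, in position (i, j), the step at which that cell was added to P.
  Insert 3 (step 1): P = [3];  Q = [1]
  Insert 7 (step 2): P = [3, 7];  Q = [1, 2]
  Insert 2 (step 3): P = [2, 7] / [3];  Q = [1, 2] / [3]
  Insert 1 (step 4): P = [1, 7] / [2] / [3];  Q = [1, 2] / [3] / [4]
  Insert 8 (step 5): P = [1, 7, 8] / [2] / [3];  Q = [1, 2, 5] / [3] / [4]
  Insert 9 (step 6): P = [1, 7, 8, 9] / [2] / [3];  Q = [1, 2, 5, 6] / [3] / [4]
  Insert 5 (step 7): P = [1, 5, 8, 9] / [2, 7] / [3];  Q = [1, 2, 5, 6] / [3, 7] / [4]
  Insert 6 (step 8): P = [1, 5, 6, 9] / [2, 7, 8] / [3];  Q = [1, 2, 5, 6] / [3, 7, 8] / [4]
  Insert 4 (step 9): P = [1, 4, 6, 9] / [2, 5, 8] / [3, 7];  Q = [1, 2, 5, 6] / [3, 7, 8] / [4, 9]
Final shape: (4, 3, 2).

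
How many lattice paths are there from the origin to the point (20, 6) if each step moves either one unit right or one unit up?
Number of paths = 230230

A monotone lattice path from (0, 0) to (20, 6) consists of 20 east steps and 6 north steps in some order, so it is determined by which 20 of the 26 steps are east. The count is C(26, 20) = 230230.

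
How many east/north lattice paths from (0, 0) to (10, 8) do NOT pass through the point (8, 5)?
Number of paths = 30888

Total paths from (0, 0) to (10, 8): C(18, 10) = 43758. Paths through (8, 5): (paths (0, 0) → (8, 5)) × (paths (8, 5) → (10, 8)) = C(13, 8) · C(5, 2) = 1287 · 10 = 12870. Avoidance count = 43758 − 12870 = 30888.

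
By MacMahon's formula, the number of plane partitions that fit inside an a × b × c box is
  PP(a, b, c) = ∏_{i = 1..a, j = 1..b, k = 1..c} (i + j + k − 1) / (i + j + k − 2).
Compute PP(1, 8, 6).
PP(1, 8, 6) = 3003

Evaluate the triple product over i = 1..1, j = 1..8, k = 1..6. The factors are (2/1) · (3/2) · (4/3) · (5/4) · (6/5) · (7/6) · (3/2) · (4/3) · … (48 factors total). The numerators and denominators telescope so the product is an integer; carrying out the multiplication exactly gives PP(1, 8, 6) = 3003.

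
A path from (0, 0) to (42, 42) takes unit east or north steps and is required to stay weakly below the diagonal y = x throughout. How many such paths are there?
Number of paths = 39044429911904443959240

By the reflection principle (André's argument), the number of monotone paths to (42, 42) with n ≤ m that never go above y = x is C(84, 42) − C(84, 43) = 1678910486211891090247320 − 1639866056299986646288080 = 39044429911904443959240.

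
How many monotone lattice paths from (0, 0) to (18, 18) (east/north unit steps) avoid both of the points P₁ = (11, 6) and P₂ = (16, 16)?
Number of paths = 5068041840

Inclusion–exclusion. Total paths: C(36, 18) = 9075135300. Through P₁: C(17, 11)·C(19, 7) = 623601888. Through P₂: C(32, 16)·C(4, 2) = 3606482340. Since P₁ is strictly southwest of P₂, a monotone path through both must visit P₁ then P₂; paths through both = C(17, 11)·C(15, 5)·C(4, 2) = 222990768. Avoid both = 9075135300 − 623601888 − 3606482340 + 222990768 = 5068041840.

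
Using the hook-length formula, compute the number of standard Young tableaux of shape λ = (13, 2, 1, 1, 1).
# SYT of shape (13, 2, 1, 1, 1) = 24192

Hook-length formula: f^λ = n! / Π hook(c), product over all cells c of the Young diagram. For λ = (13, 2, 1, 1, 1), n = 18 boxes. Hook lengths by row (left-to-right, top-to-bottom): [17, 13, 11, 10, 9, 8, 7, 6, 5, 4, 3, 2, 1]; [5, 1]; [3]; [2]; [1]. Product of hooks = 264648384000. So f^λ = 18! / 264648384000 = 6402373705728000 / 264648384000 = 24192.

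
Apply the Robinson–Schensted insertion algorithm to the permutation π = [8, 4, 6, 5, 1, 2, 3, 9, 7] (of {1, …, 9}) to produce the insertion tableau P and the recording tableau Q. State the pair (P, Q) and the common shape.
P = [1, 2, 3, 7] / [4, 5, 9] / [6] / [8];  Q = [1, 3, 7, 8] / [2, 6, 9] / [4] / [5];  common shape = (4, 3, 1, 1)

Row-insert the values π_1, π_2, … into P one at a time, bumping the leftmost entry strictly greater than the inserted value down to the next row. The recording tableau Q records, in position (i, j), the step at which that cell was added to P.
  Insert 8 (step 1): P = [8];  Q = [1]
  Insert 4 (step 2): P = [4] / [8];  Q = [1] / [2]
  Insert 6 (step 3): P = [4, 6] / [8];  Q = [1, 3] / [2]
  Insert 5 (step 4): P = [4, 5] / [6] / [8];  Q = [1, 3] / [2] / [4]
  Insert 1 (step 5): P = [1, 5] / [4] / [6] / [8];  Q = [1, 3] / [2] / [4] / [5]
  Insert 2 (step 6): P = [1, 2] / [4, 5] / [6] / [8];  Q = [1, 3] / [2, 6] / [4] / [5]
  Insert 3 (step 7): P = [1, 2, 3] / [4, 5] / [6] / [8];  Q = [1, 3, 7] / [2, 6] / [4] / [5]
  Insert 9 (step 8): P = [1, 2, 3, 9] / [4, 5] / [6] / [8];  Q = [1, 3, 7, 8] / [2, 6] / [4] / [5]
  Insert 7 (step 9): P = [1, 2, 3, 7] / [4, 5, 9] / [6] / [8];  Q = [1, 3, 7, 8] / [2, 6, 9] / [4] / [5]
Final shape: (4, 3, 1, 1).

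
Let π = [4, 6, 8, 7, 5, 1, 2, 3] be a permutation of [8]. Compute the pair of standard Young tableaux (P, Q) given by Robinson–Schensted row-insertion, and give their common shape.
P = [1, 2, 3] / [4, 5, 7] / [6] / [8];  Q = [1, 2, 3] / [4, 7, 8] / [5] / [6];  common shape = (3, 3, 1, 1)

Row-insert the values π_1, π_2, … into P one at a time, bumping the leftmost entry strictly greater than the inserted value down to the next row. The recording tableau Q records, in position (i, j), the step at which that cell was added to P.
  Insert 4 (step 1): P = [4];  Q = [1]
  Insert 6 (step 2): P = [4, 6];  Q = [1, 2]
  Insert 8 (step 3): P = [4, 6, 8];  Q = [1, 2, 3]
  Insert 7 (step 4): P = [4, 6, 7] / [8];  Q = [1, 2, 3] / [4]
  Insert 5 (step 5): P = [4, 5, 7] / [6] / [8];  Q = [1, 2, 3] / [4] / [5]
  Insert 1 (step 6): P = [1, 5, 7] / [4] / [6] / [8];  Q = [1, 2, 3] / [4] / [5] / [6]
  Insert 2 (step 7): P = [1, 2, 7] / [4, 5] / [6] / [8];  Q = [1, 2, 3] / [4, 7] / [5] / [6]
  Insert 3 (step 8): P = [1, 2, 3] / [4, 5, 7] / [6] / [8];  Q = [1, 2, 3] / [4, 7, 8] / [5] / [6]
Final shape: (3, 3, 1, 1).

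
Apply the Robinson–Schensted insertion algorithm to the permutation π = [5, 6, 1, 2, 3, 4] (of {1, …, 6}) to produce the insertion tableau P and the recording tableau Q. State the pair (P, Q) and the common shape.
P = [1, 2, 3, 4] / [5, 6];  Q = [1, 2, 5, 6] / [3, 4];  common shape = (4, 2)

Row-insert the values π_1, π_2, … into P one at a time, bumping the leftmost entry strictly greater than the inserted value down to the next row. The recording tableau Q records, in position (i, j), the step at which that cell was added to P.
  Insert 5 (step 1): P = [5];  Q = [1]
  Insert 6 (step 2): P = [5, 6];  Q = [1, 2]
  Insert 1 (step 3): P = [1, 6] / [5];  Q = [1, 2] / [3]
  Insert 2 (step 4): P = [1, 2] / [5, 6];  Q = [1, 2] / [3, 4]
  Insert 3 (step 5): P = [1, 2, 3] / [5, 6];  Q = [1, 2, 5] / [3, 4]
  Insert 4 (step 6): P = [1, 2, 3, 4] / [5, 6];  Q = [1, 2, 5, 6] / [3, 4]
Final shape: (4, 2).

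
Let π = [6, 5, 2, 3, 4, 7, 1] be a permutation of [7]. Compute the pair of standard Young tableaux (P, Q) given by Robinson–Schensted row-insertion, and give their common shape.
P = [1, 3, 4, 7] / [2] / [5] / [6];  Q = [1, 4, 5, 6] / [2] / [3] / [7];  common shape = (4, 1, 1, 1)

Row-insert the values π_1, π_2, … into P one at a time, bumping the leftmost entry strictly greater than the inserted value down to the next row. The recording tableau Q records, in position (i, j), the step at which that cell was added to P.
  Insert 6 (step 1): P = [6];  Q = [1]
  Insert 5 (step 2): P = [5] / [6];  Q = [1] / [2]
  Insert 2 (step 3): P = [2] / [5] / [6];  Q = [1] / [2] / [3]
  Insert 3 (step 4): P = [2, 3] / [5] / [6];  Q = [1, 4] / [2] / [3]
  Insert 4 (step 5): P = [2, 3, 4] / [5] / [6];  Q = [1, 4, 5] / [2] / [3]
  Insert 7 (step 6): P = [2, 3, 4, 7] / [5] / [6];  Q = [1, 4, 5, 6] / [2] / [3]
  Insert 1 (step 7): P = [1, 3, 4, 7] / [2] / [5] / [6];  Q = [1, 4, 5, 6] / [2] / [3] / [7]
Final shape: (4, 1, 1, 1).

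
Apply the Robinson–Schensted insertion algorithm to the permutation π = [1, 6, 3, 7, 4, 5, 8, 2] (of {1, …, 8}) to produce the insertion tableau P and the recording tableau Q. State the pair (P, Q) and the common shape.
P = [1, 2, 4, 5, 8] / [3, 7] / [6];  Q = [1, 2, 4, 6, 7] / [3, 5] / [8];  common shape = (5, 2, 1)

Row-insert the values π_1, π_2, … into P one at a time, bumping the leftmost entry strictly greater than the inserted value down to the next row. The recording tableau Q records, in position (i, j), the step at which that cell was added to P.
  Insert 1 (step 1): P = [1];  Q = [1]
  Insert 6 (step 2): P = [1, 6];  Q = [1, 2]
  Insert 3 (step 3): P = [1, 3] / [6];  Q = [1, 2] / [3]
  Insert 7 (step 4): P = [1, 3, 7] / [6];  Q = [1, 2, 4] / [3]
  Insert 4 (step 5): P = [1, 3, 4] / [6, 7];  Q = [1, 2, 4] / [3, 5]
  Insert 5 (step 6): P = [1, 3, 4, 5] / [6, 7];  Q = [1, 2, 4, 6] / [3, 5]
  Insert 8 (step 7): P = [1, 3, 4, 5, 8] / [6, 7];  Q = [1, 2, 4, 6, 7] / [3, 5]
  Insert 2 (step 8): P = [1, 2, 4, 5, 8] / [3, 7] / [6];  Q = [1, 2, 4, 6, 7] / [3, 5] / [8]
Final shape: (5, 2, 1).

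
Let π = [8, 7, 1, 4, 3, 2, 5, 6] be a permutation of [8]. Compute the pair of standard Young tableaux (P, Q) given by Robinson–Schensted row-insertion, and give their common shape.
P = [1, 2, 5, 6] / [3] / [4] / [7] / [8];  Q = [1, 4, 7, 8] / [2] / [3] / [5] / [6];  common shape = (4, 1, 1, 1, 1)

Row-insert the values π_1, π_2, … into P one at a time, bumping the leftmost entry strictly greater than the inserted value down to the next row. The recording tableau Q records, in position (i, j), the step at which that cell was added to P.
  Insert 8 (step 1): P = [8];  Q = [1]
  Insert 7 (step 2): P = [7] / [8];  Q = [1] / [2]
  Insert 1 (step 3): P = [1] / [7] / [8];  Q = [1] / [2] / [3]
  Insert 4 (step 4): P = [1, 4] / [7] / [8];  Q = [1, 4] / [2] / [3]
  Insert 3 (step 5): P = [1, 3] / [4] / [7] / [8];  Q = [1, 4] / [2] / [3] / [5]
  Insert 2 (step 6): P = [1, 2] / [3] / [4] / [7] / [8];  Q = [1, 4] / [2] / [3] / [5] / [6]
  Insert 5 (step 7): P = [1, 2, 5] / [3] / [4] / [7] / [8];  Q = [1, 4, 7] / [2] / [3] / [5] / [6]
  Insert 6 (step 8): P = [1, 2, 5, 6] / [3] / [4] / [7] / [8];  Q = [1, 4, 7, 8] / [2] / [3] / [5] / [6]
Final shape: (4, 1, 1, 1, 1).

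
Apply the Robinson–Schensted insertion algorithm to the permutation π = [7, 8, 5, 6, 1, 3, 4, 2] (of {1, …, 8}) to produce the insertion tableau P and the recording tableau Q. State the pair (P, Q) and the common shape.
P = [1, 2, 4] / [3, 6] / [5, 8] / [7];  Q = [1, 2, 7] / [3, 4] / [5, 6] / [8];  common shape = (3, 2, 2, 1)

Row-insert the values π_1, π_2, … into P one at a time, bumping the leftmost entry strictly greater than the inserted value down to the next row. The recording tableau Q records, in position (i, j), the step at which that cell was added to P.
  Insert 7 (step 1): P = [7];  Q = [1]
  Insert 8 (step 2): P = [7, 8];  Q = [1, 2]
  Insert 5 (step 3): P = [5, 8] / [7];  Q = [1, 2] / [3]
  Insert 6 (step 4): P = [5, 6] / [7, 8];  Q = [1, 2] / [3, 4]
  Insert 1 (step 5): P = [1, 6] / [5, 8] / [7];  Q = [1, 2] / [3, 4] / [5]
  Insert 3 (step 6): P = [1, 3] / [5, 6] / [7, 8];  Q = [1, 2] / [3, 4] / [5, 6]
  Insert 4 (step 7): P = [1, 3, 4] / [5, 6] / [7, 8];  Q = [1, 2, 7] / [3, 4] / [5, 6]
  Insert 2 (step 8): P = [1, 2, 4] / [3, 6] / [5, 8] / [7];  Q = [1, 2, 7] / [3, 4] / [5, 6] / [8]
Final shape: (3, 2, 2, 1).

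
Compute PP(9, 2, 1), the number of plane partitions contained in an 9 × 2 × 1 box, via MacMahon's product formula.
PP(9, 2, 1) = 55

Evaluate the triple product over i = 1..9, j = 1..2, k = 1..1. The factors are (2/1) · (3/2) · (3/2) · (4/3) · (4/3) · (5/4) · (5/4) · (6/5) · … (18 factors total). The numerators and denominators telescope so the product is an integer; carrying out the multiplication exactly gives PP(9, 2, 1) = 55.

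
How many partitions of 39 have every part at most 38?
p(39, parts ≤ 38) = 31184

Use the recurrence p(n, m) = p(n, m−1) + p(n−m, m): either the largest part is < m (count p(n, m−1)) or the largest part is exactly m (remove one copy of m, count p(n−m, m)). With p(0, ·) = 1 this gives p(39, parts ≤ 38) = 31184. (By conjugating Young diagrams, this also counts partitions of 39 into at most 38 parts.)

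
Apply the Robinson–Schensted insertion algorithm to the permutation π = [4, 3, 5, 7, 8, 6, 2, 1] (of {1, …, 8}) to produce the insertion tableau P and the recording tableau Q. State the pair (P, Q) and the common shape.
P = [1, 5, 6, 8] / [2, 7] / [3] / [4];  Q = [1, 3, 4, 5] / [2, 6] / [7] / [8];  common shape = (4, 2, 1, 1)

Row-insert the values π_1, π_2, … into P one at a time, bumping the leftmost entry strictly greater than the inserted value down to the next row. The recording tableau Q records, in position (i, j), the step at which that cell was added to P.
  Insert 4 (step 1): P = [4];  Q = [1]
  Insert 3 (step 2): P = [3] / [4];  Q = [1] / [2]
  Insert 5 (step 3): P = [3, 5] / [4];  Q = [1, 3] / [2]
  Insert 7 (step 4): P = [3, 5, 7] / [4];  Q = [1, 3, 4] / [2]
  Insert 8 (step 5): P = [3, 5, 7, 8] / [4];  Q = [1, 3, 4, 5] / [2]
  Insert 6 (step 6): P = [3, 5, 6, 8] / [4, 7];  Q = [1, 3, 4, 5] / [2, 6]
  Insert 2 (step 7): P = [2, 5, 6, 8] / [3, 7] / [4];  Q = [1, 3, 4, 5] / [2, 6] / [7]
  Insert 1 (step 8): P = [1, 5, 6, 8] / [2, 7] / [3] / [4];  Q = [1, 3, 4, 5] / [2, 6] / [7] / [8]
Final shape: (4, 2, 1, 1).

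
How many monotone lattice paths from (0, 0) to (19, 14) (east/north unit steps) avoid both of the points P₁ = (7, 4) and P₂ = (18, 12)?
Number of paths = 420762525

Inclusion–exclusion. Total paths: C(33, 19) = 818809200. Through P₁: C(11, 7)·C(22, 12) = 213393180. Through P₂: C(30, 18)·C(3, 1) = 259479675. Since P₁ is strictly southwest of P₂, a monotone path through both must visit P₁ then P₂; paths through both = C(11, 7)·C(19, 11)·C(3, 1) = 74826180. Avoid both = 818809200 − 213393180 − 259479675 + 74826180 = 420762525.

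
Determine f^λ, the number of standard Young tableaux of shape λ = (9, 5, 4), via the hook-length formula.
# SYT of shape (9, 5, 4) = 649740

Hook-length formula: f^λ = n! / Π hook(c), product over all cells c of the Young diagram. For λ = (9, 5, 4), n = 18 boxes. Hook lengths by row (left-to-right, top-to-bottom): [11, 10, 9, 8, 6, 4, 3, 2, 1]; [6, 5, 4, 3, 1]; [4, 3, 2, 1]. Product of hooks = 9853747200. So f^λ = 18! / 9853747200 = 6402373705728000 / 9853747200 = 649740.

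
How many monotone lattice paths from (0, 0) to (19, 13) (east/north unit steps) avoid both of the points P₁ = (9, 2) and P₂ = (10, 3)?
Number of paths = 311715692

Inclusion–exclusion. Total paths: C(32, 19) = 347373600. Through P₁: C(11, 9)·C(21, 10) = 19399380. Through P₂: C(13, 10)·C(19, 9) = 26420108. Since P₁ is strictly southwest of P₂, a monotone path through both must visit P₁ then P₂; paths through both = C(11, 9)·C(2, 1)·C(19, 9) = 10161580. Avoid both = 347373600 − 19399380 − 26420108 + 10161580 = 311715692.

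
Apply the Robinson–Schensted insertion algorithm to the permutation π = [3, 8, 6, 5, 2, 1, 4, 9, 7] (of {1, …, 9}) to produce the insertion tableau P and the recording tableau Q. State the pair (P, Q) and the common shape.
P = [1, 4, 7] / [2, 5, 9] / [3] / [6] / [8];  Q = [1, 2, 8] / [3, 7, 9] / [4] / [5] / [6];  common shape = (3, 3, 1, 1, 1)

Row-insert the values π_1, π_2, … into P one at a time, bumping the leftmost entry strictly greater than the inserted value down to the next row. The recording tableau Q records, in position (i, j), the step at which that cell was added to P.
  Insert 3 (step 1): P = [3];  Q = [1]
  Insert 8 (step 2): P = [3, 8];  Q = [1, 2]
  Insert 6 (step 3): P = [3, 6] / [8];  Q = [1, 2] / [3]
  Insert 5 (step 4): P = [3, 5] / [6] / [8];  Q = [1, 2] / [3] / [4]
  Insert 2 (step 5): P = [2, 5] / [3] / [6] / [8];  Q = [1, 2] / [3] / [4] / [5]
  Insert 1 (step 6): P = [1, 5] / [2] / [3] / [6] / [8];  Q = [1, 2] / [3] / [4] / [5] / [6]
  Insert 4 (step 7): P = [1, 4] / [2, 5] / [3] / [6] / [8];  Q = [1, 2] / [3, 7] / [4] / [5] / [6]
  Insert 9 (step 8): P = [1, 4, 9] / [2, 5] / [3] / [6] / [8];  Q = [1, 2, 8] / [3, 7] / [4] / [5] / [6]
  Insert 7 (step 9): P = [1, 4, 7] / [2, 5, 9] / [3] / [6] / [8];  Q = [1, 2, 8] / [3, 7, 9] / [4] / [5] / [6]
Final shape: (3, 3, 1, 1, 1).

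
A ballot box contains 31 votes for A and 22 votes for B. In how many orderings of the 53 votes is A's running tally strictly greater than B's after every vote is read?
Strict-lead orderings = 78542105700240

Total orderings of the 53 votes with 31 for A: C(53, 31) = 462525733568080. By the Bertrand ballot formula (Cycle Lemma / reflection principle), the number of orderings in which A is strictly ahead of B throughout is (p − q)/(p + q) · C(p + q, p) = (31 − 22)/(31 + 22) · 462525733568080 = 78542105700240.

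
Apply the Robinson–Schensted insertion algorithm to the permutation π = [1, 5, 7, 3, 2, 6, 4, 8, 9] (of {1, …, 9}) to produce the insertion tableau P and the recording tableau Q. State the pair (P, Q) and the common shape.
P = [1, 2, 4, 8, 9] / [3, 6] / [5, 7];  Q = [1, 2, 3, 8, 9] / [4, 6] / [5, 7];  common shape = (5, 2, 2)

Row-insert the values π_1, π_2, … into P one at a time, bumping the leftmost entry strictly greater than the inserted value down to the next row. The recording tableau Q records, in position (i, j), the step at which that cell was added to P.
  Insert 1 (step 1): P = [1];  Q = [1]
  Insert 5 (step 2): P = [1, 5];  Q = [1, 2]
  Insert 7 (step 3): P = [1, 5, 7];  Q = [1, 2, 3]
  Insert 3 (step 4): P = [1, 3, 7] / [5];  Q = [1, 2, 3] / [4]
  Insert 2 (step 5): P = [1, 2, 7] / [3] / [5];  Q = [1, 2, 3] / [4] / [5]
  Insert 6 (step 6): P = [1, 2, 6] / [3, 7] / [5];  Q = [1, 2, 3] / [4, 6] / [5]
  Insert 4 (step 7): P = [1, 2, 4] / [3, 6] / [5, 7];  Q = [1, 2, 3] / [4, 6] / [5, 7]
  Insert 8 (step 8): P = [1, 2, 4, 8] / [3, 6] / [5, 7];  Q = [1, 2, 3, 8] / [4, 6] / [5, 7]
  Insert 9 (step 9): P = [1, 2, 4, 8, 9] / [3, 6] / [5, 7];  Q = [1, 2, 3, 8, 9] / [4, 6] / [5, 7]
Final shape: (5, 2, 2).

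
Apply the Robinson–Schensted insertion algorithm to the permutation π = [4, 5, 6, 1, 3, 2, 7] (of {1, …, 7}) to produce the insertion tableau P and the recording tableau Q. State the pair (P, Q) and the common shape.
P = [1, 2, 6, 7] / [3, 5] / [4];  Q = [1, 2, 3, 7] / [4, 5] / [6];  common shape = (4, 2, 1)

Row-insert the values π_1, π_2, … into P one at a time, bumping the leftmost entry strictly greater than the inserted value down to the next row. The recording tableau Q records, in position (i, j), the step at which that cell was added to P.
  Insert 4 (step 1): P = [4];  Q = [1]
  Insert 5 (step 2): P = [4, 5];  Q = [1, 2]
  Insert 6 (step 3): P = [4, 5, 6];  Q = [1, 2, 3]
  Insert 1 (step 4): P = [1, 5, 6] / [4];  Q = [1, 2, 3] / [4]
  Insert 3 (step 5): P = [1, 3, 6] / [4, 5];  Q = [1, 2, 3] / [4, 5]
  Insert 2 (step 6): P = [1, 2, 6] / [3, 5] / [4];  Q = [1, 2, 3] / [4, 5] / [6]
  Insert 7 (step 7): P = [1, 2, 6, 7] / [3, 5] / [4];  Q = [1, 2, 3, 7] / [4, 5] / [6]
Final shape: (4, 2, 1).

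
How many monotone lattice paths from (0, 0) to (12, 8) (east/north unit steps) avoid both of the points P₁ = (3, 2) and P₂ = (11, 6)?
Number of paths = 53642

Inclusion–exclusion. Total paths: C(20, 12) = 125970. Through P₁: C(5, 3)·C(15, 9) = 50050. Through P₂: C(17, 11)·C(3, 1) = 37128. Since P₁ is strictly southwest of P₂, a monotone path through both must visit P₁ then P₂; paths through both = C(5, 3)·C(12, 8)·C(3, 1) = 14850. Avoid both = 125970 − 50050 − 37128 + 14850 = 53642.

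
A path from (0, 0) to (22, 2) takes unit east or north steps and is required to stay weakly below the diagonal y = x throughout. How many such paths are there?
Number of paths = 252

By the reflection principle (André's argument), the number of monotone paths to (22, 2) with n ≤ m that never go above y = x is C(24, 22) − C(24, 23) = 276 − 24 = 252.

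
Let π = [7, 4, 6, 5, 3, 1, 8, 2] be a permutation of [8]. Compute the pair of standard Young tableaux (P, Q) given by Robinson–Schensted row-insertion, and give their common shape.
P = [1, 2, 8] / [3, 5] / [4] / [6] / [7];  Q = [1, 3, 7] / [2, 8] / [4] / [5] / [6];  common shape = (3, 2, 1, 1, 1)

Row-insert the values π_1, π_2, … into P one at a time, bumping the leftmost entry strictly greater than the inserted value down to the next row. The recording tableau Q records, in position (i, j), the step at which that cell was added to P.
  Insert 7 (step 1): P = [7];  Q = [1]
  Insert 4 (step 2): P = [4] / [7];  Q = [1] / [2]
  Insert 6 (step 3): P = [4, 6] / [7];  Q = [1, 3] / [2]
  Insert 5 (step 4): P = [4, 5] / [6] / [7];  Q = [1, 3] / [2] / [4]
  Insert 3 (step 5): P = [3, 5] / [4] / [6] / [7];  Q = [1, 3] / [2] / [4] / [5]
  Insert 1 (step 6): P = [1, 5] / [3] / [4] / [6] / [7];  Q = [1, 3] / [2] / [4] / [5] / [6]
  Insert 8 (step 7): P = [1, 5, 8] / [3] / [4] / [6] / [7];  Q = [1, 3, 7] / [2] / [4] / [5] / [6]
  Insert 2 (step 8): P = [1, 2, 8] / [3, 5] / [4] / [6] / [7];  Q = [1, 3, 7] / [2, 8] / [4] / [5] / [6]
Final shape: (3, 2, 1, 1, 1).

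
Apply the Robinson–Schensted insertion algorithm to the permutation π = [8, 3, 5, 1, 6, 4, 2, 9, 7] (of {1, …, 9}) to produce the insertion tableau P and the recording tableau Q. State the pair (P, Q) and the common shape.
P = [1, 2, 6, 7] / [3, 4, 9] / [5] / [8];  Q = [1, 3, 5, 8] / [2, 6, 9] / [4] / [7];  common shape = (4, 3, 1, 1)

Row-insert the values π_1, π_2, … into P one at a time, bumping the leftmost entry strictly greater than the inserted value down to the next row. The recording tableau Q records, in position (i, j), the step at which that cell was added to P.
  Insert 8 (step 1): P = [8];  Q = [1]
  Insert 3 (step 2): P = [3] / [8];  Q = [1] / [2]
  Insert 5 (step 3): P = [3, 5] / [8];  Q = [1, 3] / [2]
  Insert 1 (step 4): P = [1, 5] / [3] / [8];  Q = [1, 3] / [2] / [4]
  Insert 6 (step 5): P = [1, 5, 6] / [3] / [8];  Q = [1, 3, 5] / [2] / [4]
  Insert 4 (step 6): P = [1, 4, 6] / [3, 5] / [8];  Q = [1, 3, 5] / [2, 6] / [4]
  Insert 2 (step 7): P = [1, 2, 6] / [3, 4] / [5] / [8];  Q = [1, 3, 5] / [2, 6] / [4] / [7]
  Insert 9 (step 8): P = [1, 2, 6, 9] / [3, 4] / [5] / [8];  Q = [1, 3, 5, 8] / [2, 6] / [4] / [7]
  Insert 7 (step 9): P = [1, 2, 6, 7] / [3, 4, 9] / [5] / [8];  Q = [1, 3, 5, 8] / [2, 6, 9] / [4] / [7]
Final shape: (4, 3, 1, 1).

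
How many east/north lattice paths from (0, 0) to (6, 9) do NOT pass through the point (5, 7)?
Number of paths = 2629

Total paths from (0, 0) to (6, 9): C(15, 6) = 5005. Paths through (5, 7): (paths (0, 0) → (5, 7)) × (paths (5, 7) → (6, 9)) = C(12, 5) · C(3, 1) = 792 · 3 = 2376. Avoidance count = 5005 − 2376 = 2629.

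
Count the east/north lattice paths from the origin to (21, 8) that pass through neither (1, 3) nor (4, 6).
Number of paths = 4057395

Inclusion–exclusion. Total paths: C(29, 21) = 4292145. Through P₁: C(4, 1)·C(25, 20) = 212520. Through P₂: C(10, 4)·C(19, 17) = 35910. Since P₁ is strictly southwest of P₂, a monotone path through both must visit P₁ then P₂; paths through both = C(4, 1)·C(6, 3)·C(19, 17) = 13680. Avoid both = 4292145 − 212520 − 35910 + 13680 = 4057395.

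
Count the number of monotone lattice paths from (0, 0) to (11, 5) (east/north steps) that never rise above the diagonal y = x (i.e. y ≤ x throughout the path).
Number of paths = 2548

By the reflection principle (André's argument), the number of monotone paths to (11, 5) with n ≤ m that never go above y = x is C(16, 11) − C(16, 12) = 4368 − 1820 = 2548.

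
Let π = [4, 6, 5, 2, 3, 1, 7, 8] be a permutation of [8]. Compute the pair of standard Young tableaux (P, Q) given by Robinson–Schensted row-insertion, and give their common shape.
P = [1, 3, 7, 8] / [2, 5] / [4] / [6];  Q = [1, 2, 7, 8] / [3, 5] / [4] / [6];  common shape = (4, 2, 1, 1)

Row-insert the values π_1, π_2, … into P one at a time, bumping the leftmost entry strictly greater than the inserted value down to the next row. The recording tableau Q records, in position (i, j), the step at which that cell was added to P.
  Insert 4 (step 1): P = [4];  Q = [1]
  Insert 6 (step 2): P = [4, 6];  Q = [1, 2]
  Insert 5 (step 3): P = [4, 5] / [6];  Q = [1, 2] / [3]
  Insert 2 (step 4): P = [2, 5] / [4] / [6];  Q = [1, 2] / [3] / [4]
  Insert 3 (step 5): P = [2, 3] / [4, 5] / [6];  Q = [1, 2] / [3, 5] / [4]
  Insert 1 (step 6): P = [1, 3] / [2, 5] / [4] / [6];  Q = [1, 2] / [3, 5] / [4] / [6]
  Insert 7 (step 7): P = [1, 3, 7] / [2, 5] / [4] / [6];  Q = [1, 2, 7] / [3, 5] / [4] / [6]
  Insert 8 (step 8): P = [1, 3, 7, 8] / [2, 5] / [4] / [6];  Q = [1, 2, 7, 8] / [3, 5] / [4] / [6]
Final shape: (4, 2, 1, 1).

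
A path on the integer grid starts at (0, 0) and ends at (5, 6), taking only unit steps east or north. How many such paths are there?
Number of paths = 462

A monotone lattice path from (0, 0) to (5, 6) consists of 5 east steps and 6 north steps in some order, so it is determined by which 5 of the 11 steps are east. The count is C(11, 5) = 462.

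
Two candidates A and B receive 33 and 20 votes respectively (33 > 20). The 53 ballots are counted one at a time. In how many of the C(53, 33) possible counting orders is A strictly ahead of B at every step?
Strict-lead orderings = 49634247352235

Total orderings of the 53 votes with 33 for A: C(53, 33) = 202355008436035. By the Bertrand ballot formula (Cycle Lemma / reflection principle), the number of orderings in which A is strictly ahead of B throughout is (p − q)/(p + q) · C(p + q, p) = (33 − 20)/(33 + 20) · 202355008436035 = 49634247352235.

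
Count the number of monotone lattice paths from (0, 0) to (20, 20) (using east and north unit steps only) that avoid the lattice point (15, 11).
Number of paths = 122378756500

Total paths from (0, 0) to (20, 20): C(40, 20) = 137846528820. Paths through (15, 11): (paths (0, 0) → (15, 11)) × (paths (15, 11) → (20, 20)) = C(26, 15) · C(14, 5) = 7726160 · 2002 = 15467772320. Avoidance count = 137846528820 − 15467772320 = 122378756500.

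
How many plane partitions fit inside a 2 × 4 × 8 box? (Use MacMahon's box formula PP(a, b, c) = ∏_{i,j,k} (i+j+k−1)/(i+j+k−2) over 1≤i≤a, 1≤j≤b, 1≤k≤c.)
PP(2, 4, 8) = 70785

Evaluate the triple product over i = 1..2, j = 1..4, k = 1..8. The factors are (2/1) · (3/2) · (4/3) · (5/4) · (6/5) · (7/6) · (8/7) · (9/8) · … (64 factors total). The numerators and denominators telescope so the product is an integer; carrying out the multiplication exactly gives PP(2, 4, 8) = 70785.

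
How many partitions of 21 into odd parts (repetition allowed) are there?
p_odd(21) = 76

Enumerate partitions using only odd parts via the recurrence o(n, m) = o(n, m−2) + o(n−m, m) over odd m, starting from the largest odd part ≤ n. This gives p_odd(21) = 76. (Euler's theorem: equals the count of distinct-part partitions.)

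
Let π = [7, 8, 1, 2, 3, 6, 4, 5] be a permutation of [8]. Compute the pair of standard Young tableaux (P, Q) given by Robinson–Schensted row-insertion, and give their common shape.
P = [1, 2, 3, 4, 5] / [6, 8] / [7];  Q = [1, 2, 5, 6, 8] / [3, 4] / [7];  common shape = (5, 2, 1)

Row-insert the values π_1, π_2, … into P one at a time, bumping the leftmost entry strictly greater than the inserted value down to the next row. The recording tableau Q records, in position (i, j), the step at which that cell was added to P.
  Insert 7 (step 1): P = [7];  Q = [1]
  Insert 8 (step 2): P = [7, 8];  Q = [1, 2]
  Insert 1 (step 3): P = [1, 8] / [7];  Q = [1, 2] / [3]
  Insert 2 (step 4): P = [1, 2] / [7, 8];  Q = [1, 2] / [3, 4]
  Insert 3 (step 5): P = [1, 2, 3] / [7, 8];  Q = [1, 2, 5] / [3, 4]
  Insert 6 (step 6): P = [1, 2, 3, 6] / [7, 8];  Q = [1, 2, 5, 6] / [3, 4]
  Insert 4 (step 7): P = [1, 2, 3, 4] / [6, 8] / [7];  Q = [1, 2, 5, 6] / [3, 4] / [7]
  Insert 5 (step 8): P = [1, 2, 3, 4, 5] / [6, 8] / [7];  Q = [1, 2, 5, 6, 8] / [3, 4] / [7]
Final shape: (5, 2, 1).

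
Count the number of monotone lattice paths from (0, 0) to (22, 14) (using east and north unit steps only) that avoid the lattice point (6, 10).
Number of paths = 3757498440

Total paths from (0, 0) to (22, 14): C(36, 22) = 3796297200. Paths through (6, 10): (paths (0, 0) → (6, 10)) × (paths (6, 10) → (22, 14)) = C(16, 6) · C(20, 16) = 8008 · 4845 = 38798760. Avoidance count = 3796297200 − 38798760 = 3757498440.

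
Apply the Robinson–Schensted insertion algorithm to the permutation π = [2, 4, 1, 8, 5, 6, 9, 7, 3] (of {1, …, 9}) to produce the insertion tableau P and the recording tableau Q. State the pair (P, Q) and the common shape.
P = [1, 3, 5, 6, 7] / [2, 4, 9] / [8];  Q = [1, 2, 4, 6, 7] / [3, 5, 8] / [9];  common shape = (5, 3, 1)

Row-insert the values π_1, π_2, … into P one at a time, bumping the leftmost entry strictly greater than the inserted value down to the next row. The recording tableau Q records, in position (i, j), the step at which that cell was added to P.
  Insert 2 (step 1): P = [2];  Q = [1]
  Insert 4 (step 2): P = [2, 4];  Q = [1, 2]
  Insert 1 (step 3): P = [1, 4] / [2];  Q = [1, 2] / [3]
  Insert 8 (step 4): P = [1, 4, 8] / [2];  Q = [1, 2, 4] / [3]
  Insert 5 (step 5): P = [1, 4, 5] / [2, 8];  Q = [1, 2, 4] / [3, 5]
  Insert 6 (step 6): P = [1, 4, 5, 6] / [2, 8];  Q = [1, 2, 4, 6] / [3, 5]
  Insert 9 (step 7): P = [1, 4, 5, 6, 9] / [2, 8];  Q = [1, 2, 4, 6, 7] / [3, 5]
  Insert 7 (step 8): P = [1, 4, 5, 6, 7] / [2, 8, 9];  Q = [1, 2, 4, 6, 7] / [3, 5, 8]
  Insert 3 (step 9): P = [1, 3, 5, 6, 7] / [2, 4, 9] / [8];  Q = [1, 2, 4, 6, 7] / [3, 5, 8] / [9]
Final shape: (5, 3, 1).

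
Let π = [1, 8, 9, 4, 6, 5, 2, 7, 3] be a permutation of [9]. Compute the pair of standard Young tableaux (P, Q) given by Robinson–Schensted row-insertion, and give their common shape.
P = [1, 2, 3, 7] / [4, 5] / [6, 9] / [8];  Q = [1, 2, 3, 8] / [4, 5] / [6, 9] / [7];  common shape = (4, 2, 2, 1)

Row-insert the values π_1, π_2, … into P one at a time, bumping the leftmost entry strictly greater than the inserted value down to the next row. The recording tableau Q records, in position (i, j), the step at which that cell was added to P.
  Insert 1 (step 1): P = [1];  Q = [1]
  Insert 8 (step 2): P = [1, 8];  Q = [1, 2]
  Insert 9 (step 3): P = [1, 8, 9];  Q = [1, 2, 3]
  Insert 4 (step 4): P = [1, 4, 9] / [8];  Q = [1, 2, 3] / [4]
  Insert 6 (step 5): P = [1, 4, 6] / [8, 9];  Q = [1, 2, 3] / [4, 5]
  Insert 5 (step 6): P = [1, 4, 5] / [6, 9] / [8];  Q = [1, 2, 3] / [4, 5] / [6]
  Insert 2 (step 7): P = [1, 2, 5] / [4, 9] / [6] / [8];  Q = [1, 2, 3] / [4, 5] / [6] / [7]
  Insert 7 (step 8): P = [1, 2, 5, 7] / [4, 9] / [6] / [8];  Q = [1, 2, 3, 8] / [4, 5] / [6] / [7]
  Insert 3 (step 9): P = [1, 2, 3, 7] / [4, 5] / [6, 9] / [8];  Q = [1, 2, 3, 8] / [4, 5] / [6, 9] / [7]
Final shape: (4, 2, 2, 1).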